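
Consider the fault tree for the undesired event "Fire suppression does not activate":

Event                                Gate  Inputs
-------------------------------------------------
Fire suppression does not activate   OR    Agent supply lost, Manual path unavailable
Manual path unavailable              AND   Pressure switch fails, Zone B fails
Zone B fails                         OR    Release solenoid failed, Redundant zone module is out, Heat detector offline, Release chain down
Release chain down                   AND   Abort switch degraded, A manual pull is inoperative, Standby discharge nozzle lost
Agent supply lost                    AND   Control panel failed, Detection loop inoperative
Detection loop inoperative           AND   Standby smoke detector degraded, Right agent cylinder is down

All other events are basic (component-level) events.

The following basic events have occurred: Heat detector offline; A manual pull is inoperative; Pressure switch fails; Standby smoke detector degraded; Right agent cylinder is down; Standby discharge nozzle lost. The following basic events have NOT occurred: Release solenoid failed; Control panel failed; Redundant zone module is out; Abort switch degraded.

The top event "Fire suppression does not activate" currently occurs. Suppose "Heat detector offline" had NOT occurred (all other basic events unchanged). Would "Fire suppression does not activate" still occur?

Counterfactual: set "Heat detector offline" to not occurred.
Detection loop inoperative [AND]: Standby smoke detector degraded=occurs, Right agent cylinder is down=occurs → all inputs occur → occurs.
Agent supply lost [AND]: Control panel failed=not, Detection loop inoperative=occurs → not all inputs occur → does not occur.
Release chain down [AND]: Abort switch degraded=not, A manual pull is inoperative=occurs, Standby discharge nozzle lost=occurs → not all inputs occur → does not occur.
Zone B fails [OR]: Release solenoid failed=not, Redundant zone module is out=not, Heat detector offline=not, Release chain down=not → no input occurs → does not occur.
Manual path unavailable [AND]: Pressure switch fails=occurs, Zone B fails=not → not all inputs occur → does not occur.
Fire suppression does not activate [OR]: Agent supply lost=not, Manual path unavailable=not → no input occurs → does not occur.

No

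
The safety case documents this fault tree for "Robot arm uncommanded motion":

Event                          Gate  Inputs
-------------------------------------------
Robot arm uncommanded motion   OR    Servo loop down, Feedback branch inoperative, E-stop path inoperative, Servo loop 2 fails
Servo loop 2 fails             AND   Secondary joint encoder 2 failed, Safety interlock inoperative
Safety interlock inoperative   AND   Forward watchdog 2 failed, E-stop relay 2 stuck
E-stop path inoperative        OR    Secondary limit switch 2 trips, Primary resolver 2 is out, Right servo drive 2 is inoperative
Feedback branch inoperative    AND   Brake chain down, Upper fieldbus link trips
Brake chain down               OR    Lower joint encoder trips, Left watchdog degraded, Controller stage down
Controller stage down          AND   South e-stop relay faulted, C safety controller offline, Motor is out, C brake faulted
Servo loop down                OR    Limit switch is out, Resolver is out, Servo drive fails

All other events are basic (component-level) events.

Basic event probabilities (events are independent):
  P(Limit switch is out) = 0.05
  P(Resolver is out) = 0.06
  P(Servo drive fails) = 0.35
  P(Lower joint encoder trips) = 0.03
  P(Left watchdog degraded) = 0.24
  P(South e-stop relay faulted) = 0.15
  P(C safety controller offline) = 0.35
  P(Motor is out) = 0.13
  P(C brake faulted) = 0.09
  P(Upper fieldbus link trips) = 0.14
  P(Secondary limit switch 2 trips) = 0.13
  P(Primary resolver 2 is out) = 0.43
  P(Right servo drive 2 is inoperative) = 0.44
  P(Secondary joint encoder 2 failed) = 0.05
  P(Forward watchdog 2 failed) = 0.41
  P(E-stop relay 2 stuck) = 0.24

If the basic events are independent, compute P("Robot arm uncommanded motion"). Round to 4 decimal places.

0.8455

P(Servo loop down) [OR] = 1 − (1−0.05) × (1−0.06) × (1−0.35) = 0.419550
P(Controller stage down) [AND] = 0.15 × 0.35 × 0.13 × 0.09 = 0.000614
P(Brake chain down) [OR] = 1 − (1−0.03) × (1−0.24) × (1−0.000614) = 0.263253
P(Feedback branch inoperative) [AND] = 0.263253 × 0.14 = 0.036855
P(E-stop path inoperative) [OR] = 1 − (1−0.13) × (1−0.43) × (1−0.44) = 0.722296
P(Safety interlock inoperative) [AND] = 0.41 × 0.24 = 0.098400
P(Servo loop 2 fails) [AND] = 0.05 × 0.098400 = 0.004920
P(Robot arm uncommanded motion) [OR] = 1 − (1−0.419550) × (1−0.036855) × (1−0.722296) × (1−0.004920) = 0.845511
Rounded to 4 decimal places: P(Robot arm uncommanded motion) ≈ 0.8455.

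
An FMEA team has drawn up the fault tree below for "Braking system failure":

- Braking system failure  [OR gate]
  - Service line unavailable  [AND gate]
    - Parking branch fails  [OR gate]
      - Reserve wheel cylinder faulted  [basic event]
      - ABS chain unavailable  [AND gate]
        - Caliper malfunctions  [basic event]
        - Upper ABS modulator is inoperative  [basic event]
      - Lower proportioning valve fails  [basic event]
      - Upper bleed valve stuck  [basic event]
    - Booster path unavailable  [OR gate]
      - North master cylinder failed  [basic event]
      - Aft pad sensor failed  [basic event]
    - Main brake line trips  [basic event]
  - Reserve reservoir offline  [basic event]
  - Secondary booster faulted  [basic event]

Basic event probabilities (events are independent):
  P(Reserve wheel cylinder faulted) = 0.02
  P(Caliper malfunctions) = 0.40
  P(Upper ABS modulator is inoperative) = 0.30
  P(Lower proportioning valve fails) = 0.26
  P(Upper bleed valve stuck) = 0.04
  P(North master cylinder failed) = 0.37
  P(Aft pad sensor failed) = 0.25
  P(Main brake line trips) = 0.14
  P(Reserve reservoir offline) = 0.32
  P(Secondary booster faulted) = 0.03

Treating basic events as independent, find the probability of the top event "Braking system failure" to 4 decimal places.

P(ABS chain unavailable) [AND] = 0.40 × 0.30 = 0.120000
P(Parking branch fails) [OR] = 1 − (1−0.02) × (1−0.120000) × (1−0.26) × (1−0.04) = 0.387351
P(Booster path unavailable) [OR] = 1 − (1−0.37) × (1−0.25) = 0.527500
P(Service line unavailable) [AND] = 0.387351 × 0.527500 × 0.14 = 0.028606
P(Braking system failure) [OR] = 1 − (1−0.028606) × (1−0.32) × (1−0.03) = 0.359269
Rounded to 4 decimal places: P(Braking system failure) ≈ 0.3593.

0.3593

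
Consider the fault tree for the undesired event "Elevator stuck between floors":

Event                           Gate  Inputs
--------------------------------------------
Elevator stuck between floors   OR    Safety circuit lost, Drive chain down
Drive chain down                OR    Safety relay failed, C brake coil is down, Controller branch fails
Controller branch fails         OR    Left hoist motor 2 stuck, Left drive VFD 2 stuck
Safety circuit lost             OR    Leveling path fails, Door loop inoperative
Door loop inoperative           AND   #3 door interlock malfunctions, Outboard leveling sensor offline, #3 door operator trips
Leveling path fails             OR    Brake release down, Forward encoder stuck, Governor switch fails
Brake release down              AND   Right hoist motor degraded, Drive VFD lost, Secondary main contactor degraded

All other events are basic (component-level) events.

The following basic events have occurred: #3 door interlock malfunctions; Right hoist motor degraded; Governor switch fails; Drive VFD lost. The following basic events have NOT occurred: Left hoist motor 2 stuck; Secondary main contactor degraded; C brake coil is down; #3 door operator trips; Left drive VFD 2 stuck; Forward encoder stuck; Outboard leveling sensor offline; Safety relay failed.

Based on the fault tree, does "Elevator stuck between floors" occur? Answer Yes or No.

Yes

Brake release down [AND]: Right hoist motor degraded=occurs, Drive VFD lost=occurs, Secondary main contactor degraded=not → not all inputs occur → does not occur.
Leveling path fails [OR]: Brake release down=not, Forward encoder stuck=not, Governor switch fails=occurs → at least one input occurs → occurs.
Door loop inoperative [AND]: #3 door interlock malfunctions=occurs, Outboard leveling sensor offline=not, #3 door operator trips=not → not all inputs occur → does not occur.
Safety circuit lost [OR]: Leveling path fails=occurs, Door loop inoperative=not → at least one input occurs → occurs.
Controller branch fails [OR]: Left hoist motor 2 stuck=not, Left drive VFD 2 stuck=not → no input occurs → does not occur.
Drive chain down [OR]: Safety relay failed=not, C brake coil is down=not, Controller branch fails=not → no input occurs → does not occur.
Elevator stuck between floors [OR]: Safety circuit lost=occurs, Drive chain down=not → at least one input occurs → occurs.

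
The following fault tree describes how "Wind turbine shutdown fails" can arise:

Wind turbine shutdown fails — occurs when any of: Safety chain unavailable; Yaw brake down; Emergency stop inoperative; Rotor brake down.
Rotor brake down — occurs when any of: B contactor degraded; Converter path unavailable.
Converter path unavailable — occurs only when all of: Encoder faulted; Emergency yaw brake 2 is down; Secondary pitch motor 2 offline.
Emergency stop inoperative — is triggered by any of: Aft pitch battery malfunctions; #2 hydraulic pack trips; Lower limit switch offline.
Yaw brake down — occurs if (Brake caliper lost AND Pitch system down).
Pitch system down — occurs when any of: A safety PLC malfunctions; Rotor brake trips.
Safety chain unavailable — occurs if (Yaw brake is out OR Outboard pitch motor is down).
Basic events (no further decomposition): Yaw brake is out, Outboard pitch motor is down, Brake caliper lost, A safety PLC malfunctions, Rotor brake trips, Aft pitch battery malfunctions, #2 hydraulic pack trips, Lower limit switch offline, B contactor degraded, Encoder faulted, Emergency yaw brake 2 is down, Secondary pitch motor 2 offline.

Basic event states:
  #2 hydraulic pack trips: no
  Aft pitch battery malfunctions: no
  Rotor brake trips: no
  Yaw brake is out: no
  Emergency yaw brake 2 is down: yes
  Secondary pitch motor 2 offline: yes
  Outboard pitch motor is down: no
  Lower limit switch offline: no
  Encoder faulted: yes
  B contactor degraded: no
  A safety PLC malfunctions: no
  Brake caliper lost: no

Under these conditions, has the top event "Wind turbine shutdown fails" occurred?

Safety chain unavailable [OR]: Yaw brake is out=not, Outboard pitch motor is down=not → no input occurs → does not occur.
Pitch system down [OR]: A safety PLC malfunctions=not, Rotor brake trips=not → no input occurs → does not occur.
Yaw brake down [AND]: Brake caliper lost=not, Pitch system down=not → not all inputs occur → does not occur.
Emergency stop inoperative [OR]: Aft pitch battery malfunctions=not, #2 hydraulic pack trips=not, Lower limit switch offline=not → no input occurs → does not occur.
Converter path unavailable [AND]: Encoder faulted=occurs, Emergency yaw brake 2 is down=occurs, Secondary pitch motor 2 offline=occurs → all inputs occur → occurs.
Rotor brake down [OR]: B contactor degraded=not, Converter path unavailable=occurs → at least one input occurs → occurs.
Wind turbine shutdown fails [OR]: Safety chain unavailable=not, Yaw brake down=not, Emergency stop inoperative=not, Rotor brake down=occurs → at least one input occurs → occurs.

Yes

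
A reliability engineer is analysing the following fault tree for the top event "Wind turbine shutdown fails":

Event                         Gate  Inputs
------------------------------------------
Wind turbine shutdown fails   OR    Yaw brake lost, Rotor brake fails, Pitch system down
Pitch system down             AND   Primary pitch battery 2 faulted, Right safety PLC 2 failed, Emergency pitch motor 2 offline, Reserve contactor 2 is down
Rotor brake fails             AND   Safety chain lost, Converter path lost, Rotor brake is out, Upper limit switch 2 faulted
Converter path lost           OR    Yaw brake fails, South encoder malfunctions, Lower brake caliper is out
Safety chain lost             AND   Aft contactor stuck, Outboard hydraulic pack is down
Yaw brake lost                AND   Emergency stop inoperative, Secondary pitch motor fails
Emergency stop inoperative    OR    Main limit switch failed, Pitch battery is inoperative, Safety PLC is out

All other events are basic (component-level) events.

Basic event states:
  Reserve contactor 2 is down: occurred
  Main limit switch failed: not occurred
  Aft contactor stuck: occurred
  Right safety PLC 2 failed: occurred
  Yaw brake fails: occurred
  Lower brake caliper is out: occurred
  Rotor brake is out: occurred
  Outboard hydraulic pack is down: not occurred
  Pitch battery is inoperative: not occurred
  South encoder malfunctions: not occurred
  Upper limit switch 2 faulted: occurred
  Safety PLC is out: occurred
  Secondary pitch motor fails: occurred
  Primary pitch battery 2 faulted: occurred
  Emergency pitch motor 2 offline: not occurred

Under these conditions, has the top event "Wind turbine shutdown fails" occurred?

Yes

Emergency stop inoperative [OR]: Main limit switch failed=not, Pitch battery is inoperative=not, Safety PLC is out=occurs → at least one input occurs → occurs.
Yaw brake lost [AND]: Emergency stop inoperative=occurs, Secondary pitch motor fails=occurs → all inputs occur → occurs.
Safety chain lost [AND]: Aft contactor stuck=occurs, Outboard hydraulic pack is down=not → not all inputs occur → does not occur.
Converter path lost [OR]: Yaw brake fails=occurs, South encoder malfunctions=not, Lower brake caliper is out=occurs → at least one input occurs → occurs.
Rotor brake fails [AND]: Safety chain lost=not, Converter path lost=occurs, Rotor brake is out=occurs, Upper limit switch 2 faulted=occurs → not all inputs occur → does not occur.
Pitch system down [AND]: Primary pitch battery 2 faulted=occurs, Right safety PLC 2 failed=occurs, Emergency pitch motor 2 offline=not, Reserve contactor 2 is down=occurs → not all inputs occur → does not occur.
Wind turbine shutdown fails [OR]: Yaw brake lost=occurs, Rotor brake fails=not, Pitch system down=not → at least one input occurs → occurs.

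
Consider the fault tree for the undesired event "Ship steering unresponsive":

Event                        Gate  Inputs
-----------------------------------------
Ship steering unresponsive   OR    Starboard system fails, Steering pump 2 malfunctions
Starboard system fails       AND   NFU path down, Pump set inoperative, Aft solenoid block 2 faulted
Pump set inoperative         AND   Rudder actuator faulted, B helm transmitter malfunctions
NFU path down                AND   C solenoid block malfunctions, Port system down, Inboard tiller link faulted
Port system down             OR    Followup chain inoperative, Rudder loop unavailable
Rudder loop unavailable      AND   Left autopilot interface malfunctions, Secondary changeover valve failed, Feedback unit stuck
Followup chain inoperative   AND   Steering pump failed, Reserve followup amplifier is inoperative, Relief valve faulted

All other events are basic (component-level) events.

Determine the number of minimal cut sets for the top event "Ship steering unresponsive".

Followup chain inoperative [AND]: one cut set from each child combined → 1 × 1 × 1 = 1 cut set(s).
Rudder loop unavailable [AND]: one cut set from each child combined → 1 × 1 × 1 = 1 cut set(s).
Port system down [OR]: union of children's cut sets → 2 cut set(s).
NFU path down [AND]: one cut set from each child combined → 1 × 2 × 1 = 2 cut set(s).
Pump set inoperative [AND]: one cut set from each child combined → 1 × 1 = 1 cut set(s).
Starboard system fails [AND]: one cut set from each child combined → 2 × 1 × 1 = 2 cut set(s).
Ship steering unresponsive [OR]: union of children's cut sets → 3 cut set(s).
Minimal cut sets: {Aft solenoid block 2 faulted, B helm transmitter malfunctions, C solenoid block malfunctions, Inboard tiller link faulted, Relief valve faulted, Reserve followup amplifier is inoperative, Rudder actuator faulted, Steering pump failed}; {Aft solenoid block 2 faulted, B helm transmitter malfunctions, C solenoid block malfunctions, Feedback unit stuck, Inboard tiller link faulted, Left autopilot interface malfunctions, Rudder actuator faulted, Secondary changeover valve failed}; {Steering pump 2 malfunctions}.

3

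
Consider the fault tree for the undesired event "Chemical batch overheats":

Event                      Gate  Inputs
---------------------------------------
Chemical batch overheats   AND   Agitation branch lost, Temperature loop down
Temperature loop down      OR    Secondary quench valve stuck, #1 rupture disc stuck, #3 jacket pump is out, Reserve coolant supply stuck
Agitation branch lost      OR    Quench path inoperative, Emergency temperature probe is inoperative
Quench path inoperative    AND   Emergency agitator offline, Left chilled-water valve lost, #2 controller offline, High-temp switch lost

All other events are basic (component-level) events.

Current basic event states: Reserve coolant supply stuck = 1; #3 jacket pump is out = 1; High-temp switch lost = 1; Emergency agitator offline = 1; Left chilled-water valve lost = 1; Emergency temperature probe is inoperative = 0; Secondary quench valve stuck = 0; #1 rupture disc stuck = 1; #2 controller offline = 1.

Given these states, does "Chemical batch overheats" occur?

Quench path inoperative [AND]: Emergency agitator offline=occurs, Left chilled-water valve lost=occurs, #2 controller offline=occurs, High-temp switch lost=occurs → all inputs occur → occurs.
Agitation branch lost [OR]: Quench path inoperative=occurs, Emergency temperature probe is inoperative=not → at least one input occurs → occurs.
Temperature loop down [OR]: Secondary quench valve stuck=not, #1 rupture disc stuck=occurs, #3 jacket pump is out=occurs, Reserve coolant supply stuck=occurs → at least one input occurs → occurs.
Chemical batch overheats [AND]: Agitation branch lost=occurs, Temperature loop down=occurs → all inputs occur → occurs.

Yes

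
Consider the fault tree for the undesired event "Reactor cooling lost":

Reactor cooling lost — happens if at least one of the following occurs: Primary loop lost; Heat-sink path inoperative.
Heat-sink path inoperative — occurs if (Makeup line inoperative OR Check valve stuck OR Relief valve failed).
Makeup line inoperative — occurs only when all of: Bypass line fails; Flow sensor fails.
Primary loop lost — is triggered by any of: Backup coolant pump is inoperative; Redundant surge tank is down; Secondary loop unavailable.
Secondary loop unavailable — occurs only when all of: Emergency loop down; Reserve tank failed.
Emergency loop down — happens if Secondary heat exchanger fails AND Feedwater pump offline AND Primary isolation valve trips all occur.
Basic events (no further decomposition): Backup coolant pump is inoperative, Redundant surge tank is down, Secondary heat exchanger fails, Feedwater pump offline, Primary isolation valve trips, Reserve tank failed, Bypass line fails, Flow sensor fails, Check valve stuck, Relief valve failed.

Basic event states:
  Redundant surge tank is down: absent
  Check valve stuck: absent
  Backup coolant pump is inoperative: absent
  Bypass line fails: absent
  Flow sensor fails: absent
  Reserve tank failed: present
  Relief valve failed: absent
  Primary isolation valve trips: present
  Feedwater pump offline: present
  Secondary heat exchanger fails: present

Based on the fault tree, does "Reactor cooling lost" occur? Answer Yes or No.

Emergency loop down [AND]: Secondary heat exchanger fails=occurs, Feedwater pump offline=occurs, Primary isolation valve trips=occurs → all inputs occur → occurs.
Secondary loop unavailable [AND]: Emergency loop down=occurs, Reserve tank failed=occurs → all inputs occur → occurs.
Primary loop lost [OR]: Backup coolant pump is inoperative=not, Redundant surge tank is down=not, Secondary loop unavailable=occurs → at least one input occurs → occurs.
Makeup line inoperative [AND]: Bypass line fails=not, Flow sensor fails=not → not all inputs occur → does not occur.
Heat-sink path inoperative [OR]: Makeup line inoperative=not, Check valve stuck=not, Relief valve failed=not → no input occurs → does not occur.
Reactor cooling lost [OR]: Primary loop lost=occurs, Heat-sink path inoperative=not → at least one input occurs → occurs.

Yes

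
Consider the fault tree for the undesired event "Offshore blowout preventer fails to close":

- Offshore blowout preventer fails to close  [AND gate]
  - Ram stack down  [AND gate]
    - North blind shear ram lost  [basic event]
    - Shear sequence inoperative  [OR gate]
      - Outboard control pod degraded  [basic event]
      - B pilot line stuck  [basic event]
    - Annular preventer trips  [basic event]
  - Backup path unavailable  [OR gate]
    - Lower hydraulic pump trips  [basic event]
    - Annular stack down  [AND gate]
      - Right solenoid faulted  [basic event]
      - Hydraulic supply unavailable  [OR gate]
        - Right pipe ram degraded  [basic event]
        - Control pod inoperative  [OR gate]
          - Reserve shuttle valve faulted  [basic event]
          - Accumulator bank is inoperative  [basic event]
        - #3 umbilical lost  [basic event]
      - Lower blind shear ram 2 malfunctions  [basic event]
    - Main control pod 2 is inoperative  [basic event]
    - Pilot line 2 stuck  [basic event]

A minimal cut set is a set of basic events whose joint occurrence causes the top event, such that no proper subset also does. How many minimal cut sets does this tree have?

14

Shear sequence inoperative [OR]: union of children's cut sets → 2 cut set(s).
Ram stack down [AND]: one cut set from each child combined → 1 × 2 × 1 = 2 cut set(s).
Control pod inoperative [OR]: union of children's cut sets → 2 cut set(s).
Hydraulic supply unavailable [OR]: union of children's cut sets → 4 cut set(s).
Annular stack down [AND]: one cut set from each child combined → 1 × 4 × 1 = 4 cut set(s).
Backup path unavailable [OR]: union of children's cut sets → 7 cut set(s).
Offshore blowout preventer fails to close [AND]: one cut set from each child combined → 2 × 7 = 14 cut set(s).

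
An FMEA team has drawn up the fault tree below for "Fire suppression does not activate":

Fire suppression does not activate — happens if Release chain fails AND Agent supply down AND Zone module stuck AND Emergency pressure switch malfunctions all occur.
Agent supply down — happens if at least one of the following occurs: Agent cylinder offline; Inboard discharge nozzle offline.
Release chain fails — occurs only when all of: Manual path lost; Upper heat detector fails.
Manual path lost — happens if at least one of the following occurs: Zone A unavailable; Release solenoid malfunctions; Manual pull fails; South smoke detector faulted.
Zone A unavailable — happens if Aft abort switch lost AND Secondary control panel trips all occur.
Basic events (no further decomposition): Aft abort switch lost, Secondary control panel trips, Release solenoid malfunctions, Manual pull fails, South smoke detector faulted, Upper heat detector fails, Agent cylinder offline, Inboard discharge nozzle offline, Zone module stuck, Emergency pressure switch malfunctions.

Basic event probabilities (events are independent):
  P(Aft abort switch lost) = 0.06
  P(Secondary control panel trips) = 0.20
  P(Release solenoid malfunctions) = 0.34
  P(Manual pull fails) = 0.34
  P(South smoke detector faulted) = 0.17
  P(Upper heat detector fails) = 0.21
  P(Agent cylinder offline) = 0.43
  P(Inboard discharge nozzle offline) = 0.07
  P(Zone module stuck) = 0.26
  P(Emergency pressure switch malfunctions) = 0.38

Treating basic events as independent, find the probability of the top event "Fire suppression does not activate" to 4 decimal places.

0.0063

P(Zone A unavailable) [AND] = 0.06 × 0.20 = 0.012000
P(Manual path lost) [OR] = 1 − (1−0.012000) × (1−0.34) × (1−0.34) × (1−0.17) = 0.642791
P(Release chain fails) [AND] = 0.642791 × 0.21 = 0.134986
P(Agent supply down) [OR] = 1 − (1−0.43) × (1−0.07) = 0.469900
P(Fire suppression does not activate) [AND] = 0.134986 × 0.469900 × 0.26 × 0.38 = 0.006267
Rounded to 4 decimal places: P(Fire suppression does not activate) ≈ 0.0063.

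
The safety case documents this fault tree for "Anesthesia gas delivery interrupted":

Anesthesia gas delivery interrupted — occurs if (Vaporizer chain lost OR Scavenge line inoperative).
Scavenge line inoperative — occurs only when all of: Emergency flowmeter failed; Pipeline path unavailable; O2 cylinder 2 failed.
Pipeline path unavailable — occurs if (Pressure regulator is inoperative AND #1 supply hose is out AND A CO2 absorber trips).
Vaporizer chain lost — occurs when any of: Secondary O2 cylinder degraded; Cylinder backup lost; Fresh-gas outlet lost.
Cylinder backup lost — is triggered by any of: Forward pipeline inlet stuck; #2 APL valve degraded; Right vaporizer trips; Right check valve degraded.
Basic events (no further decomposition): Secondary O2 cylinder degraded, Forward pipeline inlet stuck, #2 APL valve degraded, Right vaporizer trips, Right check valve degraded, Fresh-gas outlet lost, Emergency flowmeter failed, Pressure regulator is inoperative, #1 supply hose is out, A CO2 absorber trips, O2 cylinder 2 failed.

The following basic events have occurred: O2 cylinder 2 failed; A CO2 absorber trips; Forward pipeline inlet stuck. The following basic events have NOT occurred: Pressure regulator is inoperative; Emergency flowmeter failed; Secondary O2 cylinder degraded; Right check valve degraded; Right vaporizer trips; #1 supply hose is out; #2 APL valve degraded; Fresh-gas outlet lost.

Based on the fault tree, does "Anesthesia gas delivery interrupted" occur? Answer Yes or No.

Yes

Cylinder backup lost [OR]: Forward pipeline inlet stuck=occurs, #2 APL valve degraded=not, Right vaporizer trips=not, Right check valve degraded=not → at least one input occurs → occurs.
Vaporizer chain lost [OR]: Secondary O2 cylinder degraded=not, Cylinder backup lost=occurs, Fresh-gas outlet lost=not → at least one input occurs → occurs.
Pipeline path unavailable [AND]: Pressure regulator is inoperative=not, #1 supply hose is out=not, A CO2 absorber trips=occurs → not all inputs occur → does not occur.
Scavenge line inoperative [AND]: Emergency flowmeter failed=not, Pipeline path unavailable=not, O2 cylinder 2 failed=occurs → not all inputs occur → does not occur.
Anesthesia gas delivery interrupted [OR]: Vaporizer chain lost=occurs, Scavenge line inoperative=not → at least one input occurs → occurs.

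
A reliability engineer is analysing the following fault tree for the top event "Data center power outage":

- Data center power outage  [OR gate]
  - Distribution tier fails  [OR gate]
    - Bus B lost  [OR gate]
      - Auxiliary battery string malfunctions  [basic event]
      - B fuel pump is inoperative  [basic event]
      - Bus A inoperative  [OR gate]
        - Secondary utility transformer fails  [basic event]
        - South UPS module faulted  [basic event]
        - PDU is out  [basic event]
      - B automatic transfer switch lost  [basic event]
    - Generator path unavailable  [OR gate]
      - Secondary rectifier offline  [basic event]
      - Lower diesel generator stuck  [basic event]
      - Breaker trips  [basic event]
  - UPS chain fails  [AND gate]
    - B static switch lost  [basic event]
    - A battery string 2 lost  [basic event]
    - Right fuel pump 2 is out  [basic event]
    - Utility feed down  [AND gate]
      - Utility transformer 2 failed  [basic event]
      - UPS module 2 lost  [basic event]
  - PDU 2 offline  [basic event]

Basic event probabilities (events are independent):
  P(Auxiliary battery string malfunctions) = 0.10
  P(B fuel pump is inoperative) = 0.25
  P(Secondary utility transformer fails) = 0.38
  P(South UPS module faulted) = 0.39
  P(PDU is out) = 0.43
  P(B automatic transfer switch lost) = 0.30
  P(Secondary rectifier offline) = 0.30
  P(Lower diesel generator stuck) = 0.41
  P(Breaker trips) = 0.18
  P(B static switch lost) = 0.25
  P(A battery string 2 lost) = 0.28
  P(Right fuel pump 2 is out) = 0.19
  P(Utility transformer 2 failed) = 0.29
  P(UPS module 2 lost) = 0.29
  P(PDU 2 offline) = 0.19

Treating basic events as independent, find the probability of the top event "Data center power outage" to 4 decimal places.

0.9721

P(Bus A inoperative) [OR] = 1 − (1−0.38) × (1−0.39) × (1−0.43) = 0.784426
P(Bus B lost) [OR] = 1 − (1−0.10) × (1−0.25) × (1−0.784426) × (1−0.30) = 0.898141
P(Generator path unavailable) [OR] = 1 − (1−0.30) × (1−0.41) × (1−0.18) = 0.661340
P(Distribution tier fails) [OR] = 1 − (1−0.898141) × (1−0.661340) = 0.965504
P(Utility feed down) [AND] = 0.29 × 0.29 = 0.084100
P(UPS chain fails) [AND] = 0.25 × 0.28 × 0.19 × 0.084100 = 0.001119
P(Data center power outage) [OR] = 1 − (1−0.965504) × (1−0.001119) × (1−0.19) = 0.972090
Rounded to 4 decimal places: P(Data center power outage) ≈ 0.9721.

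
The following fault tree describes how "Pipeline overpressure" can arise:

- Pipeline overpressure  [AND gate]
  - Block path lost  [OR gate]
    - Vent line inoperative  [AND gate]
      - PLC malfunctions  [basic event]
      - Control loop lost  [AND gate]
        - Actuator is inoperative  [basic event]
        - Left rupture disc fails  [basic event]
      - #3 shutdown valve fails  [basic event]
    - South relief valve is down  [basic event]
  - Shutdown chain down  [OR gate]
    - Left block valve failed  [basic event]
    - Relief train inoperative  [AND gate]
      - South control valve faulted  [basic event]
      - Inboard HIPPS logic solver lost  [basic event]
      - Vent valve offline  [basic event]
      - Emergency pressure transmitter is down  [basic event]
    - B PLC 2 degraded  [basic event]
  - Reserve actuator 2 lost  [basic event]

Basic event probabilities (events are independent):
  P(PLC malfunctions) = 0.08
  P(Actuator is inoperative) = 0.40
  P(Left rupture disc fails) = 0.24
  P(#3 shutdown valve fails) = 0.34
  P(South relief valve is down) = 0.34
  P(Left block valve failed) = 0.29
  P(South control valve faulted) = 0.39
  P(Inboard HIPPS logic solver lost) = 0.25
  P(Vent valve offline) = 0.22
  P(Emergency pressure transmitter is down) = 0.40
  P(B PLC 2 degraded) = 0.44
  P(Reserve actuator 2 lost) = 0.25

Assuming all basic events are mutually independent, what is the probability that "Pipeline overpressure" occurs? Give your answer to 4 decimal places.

0.0518

P(Control loop lost) [AND] = 0.40 × 0.24 = 0.096000
P(Vent line inoperative) [AND] = 0.08 × 0.096000 × 0.34 = 0.002611
P(Block path lost) [OR] = 1 − (1−0.002611) × (1−0.34) = 0.341723
P(Relief train inoperative) [AND] = 0.39 × 0.25 × 0.22 × 0.40 = 0.008580
P(Shutdown chain down) [OR] = 1 − (1−0.29) × (1−0.008580) × (1−0.44) = 0.605811
P(Pipeline overpressure) [AND] = 0.341723 × 0.605811 × 0.25 = 0.051755
Rounded to 4 decimal places: P(Pipeline overpressure) ≈ 0.0518.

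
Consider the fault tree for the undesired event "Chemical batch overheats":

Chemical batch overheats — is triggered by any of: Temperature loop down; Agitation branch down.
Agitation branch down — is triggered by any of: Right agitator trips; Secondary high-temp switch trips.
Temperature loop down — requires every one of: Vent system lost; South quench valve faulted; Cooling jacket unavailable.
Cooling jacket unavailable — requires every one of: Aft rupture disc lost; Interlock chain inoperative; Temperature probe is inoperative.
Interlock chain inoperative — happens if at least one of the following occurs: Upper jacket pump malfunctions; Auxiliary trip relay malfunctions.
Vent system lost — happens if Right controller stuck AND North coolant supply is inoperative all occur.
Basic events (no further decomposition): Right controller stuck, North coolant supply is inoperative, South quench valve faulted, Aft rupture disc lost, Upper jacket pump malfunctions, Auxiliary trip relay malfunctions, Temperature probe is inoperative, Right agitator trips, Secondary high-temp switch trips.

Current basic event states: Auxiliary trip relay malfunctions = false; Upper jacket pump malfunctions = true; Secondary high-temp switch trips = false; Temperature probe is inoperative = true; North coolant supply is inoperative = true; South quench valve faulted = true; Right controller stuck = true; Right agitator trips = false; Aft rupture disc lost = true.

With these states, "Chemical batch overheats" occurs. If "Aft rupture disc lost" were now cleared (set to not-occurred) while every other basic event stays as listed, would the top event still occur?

Counterfactual: set "Aft rupture disc lost" to not occurred.
Vent system lost [AND]: Right controller stuck=occurs, North coolant supply is inoperative=occurs → all inputs occur → occurs.
Interlock chain inoperative [OR]: Upper jacket pump malfunctions=occurs, Auxiliary trip relay malfunctions=not → at least one input occurs → occurs.
Cooling jacket unavailable [AND]: Aft rupture disc lost=not, Interlock chain inoperative=occurs, Temperature probe is inoperative=occurs → not all inputs occur → does not occur.
Temperature loop down [AND]: Vent system lost=occurs, South quench valve faulted=occurs, Cooling jacket unavailable=not → not all inputs occur → does not occur.
Agitation branch down [OR]: Right agitator trips=not, Secondary high-temp switch trips=not → no input occurs → does not occur.
Chemical batch overheats [OR]: Temperature loop down=not, Agitation branch down=not → no input occurs → does not occur.

No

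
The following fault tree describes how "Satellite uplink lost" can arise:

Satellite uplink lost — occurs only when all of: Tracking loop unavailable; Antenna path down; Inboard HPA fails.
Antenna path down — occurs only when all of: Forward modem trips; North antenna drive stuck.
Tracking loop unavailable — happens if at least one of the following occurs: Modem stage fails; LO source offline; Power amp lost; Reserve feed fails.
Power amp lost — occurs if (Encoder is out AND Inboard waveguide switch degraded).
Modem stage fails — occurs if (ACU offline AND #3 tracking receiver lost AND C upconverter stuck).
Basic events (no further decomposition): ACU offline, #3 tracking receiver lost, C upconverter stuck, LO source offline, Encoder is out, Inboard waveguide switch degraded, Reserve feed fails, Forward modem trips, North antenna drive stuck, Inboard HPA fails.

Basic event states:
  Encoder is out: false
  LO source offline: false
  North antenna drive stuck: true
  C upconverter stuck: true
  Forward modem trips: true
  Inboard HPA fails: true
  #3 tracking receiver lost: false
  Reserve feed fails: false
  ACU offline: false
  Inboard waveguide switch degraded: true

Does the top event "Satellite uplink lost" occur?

Modem stage fails [AND]: ACU offline=not, #3 tracking receiver lost=not, C upconverter stuck=occurs → not all inputs occur → does not occur.
Power amp lost [AND]: Encoder is out=not, Inboard waveguide switch degraded=occurs → not all inputs occur → does not occur.
Tracking loop unavailable [OR]: Modem stage fails=not, LO source offline=not, Power amp lost=not, Reserve feed fails=not → no input occurs → does not occur.
Antenna path down [AND]: Forward modem trips=occurs, North antenna drive stuck=occurs → all inputs occur → occurs.
Satellite uplink lost [AND]: Tracking loop unavailable=not, Antenna path down=occurs, Inboard HPA fails=occurs → not all inputs occur → does not occur.

No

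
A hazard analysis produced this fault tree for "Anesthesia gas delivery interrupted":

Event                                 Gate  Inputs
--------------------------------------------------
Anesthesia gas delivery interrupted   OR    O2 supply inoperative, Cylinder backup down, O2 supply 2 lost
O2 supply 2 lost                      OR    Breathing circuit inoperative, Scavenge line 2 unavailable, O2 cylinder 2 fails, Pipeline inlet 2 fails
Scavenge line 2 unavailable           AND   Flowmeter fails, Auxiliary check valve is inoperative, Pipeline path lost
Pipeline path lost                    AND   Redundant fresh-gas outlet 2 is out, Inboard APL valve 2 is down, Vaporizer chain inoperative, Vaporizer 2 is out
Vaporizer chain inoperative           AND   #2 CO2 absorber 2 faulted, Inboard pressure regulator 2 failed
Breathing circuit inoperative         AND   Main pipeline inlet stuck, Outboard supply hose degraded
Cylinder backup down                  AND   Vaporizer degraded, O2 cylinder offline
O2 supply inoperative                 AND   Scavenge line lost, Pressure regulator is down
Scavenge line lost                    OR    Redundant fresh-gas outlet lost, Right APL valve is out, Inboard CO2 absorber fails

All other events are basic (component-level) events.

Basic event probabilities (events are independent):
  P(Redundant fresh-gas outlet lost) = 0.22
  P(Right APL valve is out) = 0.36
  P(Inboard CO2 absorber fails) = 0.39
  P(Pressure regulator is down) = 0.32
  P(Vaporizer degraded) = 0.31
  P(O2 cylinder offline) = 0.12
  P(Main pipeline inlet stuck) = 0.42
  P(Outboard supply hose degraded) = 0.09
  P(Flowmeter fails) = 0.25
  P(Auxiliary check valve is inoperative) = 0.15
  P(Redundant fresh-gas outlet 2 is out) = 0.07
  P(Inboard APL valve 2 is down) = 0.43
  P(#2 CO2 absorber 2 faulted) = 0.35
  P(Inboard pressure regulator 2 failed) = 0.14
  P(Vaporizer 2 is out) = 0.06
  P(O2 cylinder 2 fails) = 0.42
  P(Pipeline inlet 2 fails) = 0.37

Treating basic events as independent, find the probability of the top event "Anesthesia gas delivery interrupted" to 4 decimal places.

P(Scavenge line lost) [OR] = 1 − (1−0.22) × (1−0.36) × (1−0.39) = 0.695488
P(O2 supply inoperative) [AND] = 0.695488 × 0.32 = 0.222556
P(Cylinder backup down) [AND] = 0.31 × 0.12 = 0.037200
P(Breathing circuit inoperative) [AND] = 0.42 × 0.09 = 0.037800
P(Vaporizer chain inoperative) [AND] = 0.35 × 0.14 = 0.049000
P(Pipeline path lost) [AND] = 0.07 × 0.43 × 0.049000 × 0.06 = 0.000088
P(Scavenge line 2 unavailable) [AND] = 0.25 × 0.15 × 0.000088 = 0.000003
P(O2 supply 2 lost) [OR] = 1 − (1−0.037800) × (1−0.000003) × (1−0.42) × (1−0.37) = 0.648413
P(Anesthesia gas delivery interrupted) [OR] = 1 − (1−0.222556) × (1−0.037200) × (1−0.648413) = 0.736829
Rounded to 4 decimal places: P(Anesthesia gas delivery interrupted) ≈ 0.7368.

0.7368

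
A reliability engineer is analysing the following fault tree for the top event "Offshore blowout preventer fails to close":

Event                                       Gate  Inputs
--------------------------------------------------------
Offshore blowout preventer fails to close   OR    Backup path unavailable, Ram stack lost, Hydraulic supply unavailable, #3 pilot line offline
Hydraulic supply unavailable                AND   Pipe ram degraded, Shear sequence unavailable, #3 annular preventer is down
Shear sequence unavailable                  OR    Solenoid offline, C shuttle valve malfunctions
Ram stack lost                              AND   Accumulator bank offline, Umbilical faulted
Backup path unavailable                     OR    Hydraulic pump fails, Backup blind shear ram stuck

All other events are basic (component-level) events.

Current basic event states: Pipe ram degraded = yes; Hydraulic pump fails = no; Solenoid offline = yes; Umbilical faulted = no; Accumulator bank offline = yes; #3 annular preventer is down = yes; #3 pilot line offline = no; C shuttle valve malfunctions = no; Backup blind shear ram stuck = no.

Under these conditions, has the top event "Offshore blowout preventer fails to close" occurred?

Backup path unavailable [OR]: Hydraulic pump fails=not, Backup blind shear ram stuck=not → no input occurs → does not occur.
Ram stack lost [AND]: Accumulator bank offline=occurs, Umbilical faulted=not → not all inputs occur → does not occur.
Shear sequence unavailable [OR]: Solenoid offline=occurs, C shuttle valve malfunctions=not → at least one input occurs → occurs.
Hydraulic supply unavailable [AND]: Pipe ram degraded=occurs, Shear sequence unavailable=occurs, #3 annular preventer is down=occurs → all inputs occur → occurs.
Offshore blowout preventer fails to close [OR]: Backup path unavailable=not, Ram stack lost=not, Hydraulic supply unavailable=occurs, #3 pilot line offline=not → at least one input occurs → occurs.

Yes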